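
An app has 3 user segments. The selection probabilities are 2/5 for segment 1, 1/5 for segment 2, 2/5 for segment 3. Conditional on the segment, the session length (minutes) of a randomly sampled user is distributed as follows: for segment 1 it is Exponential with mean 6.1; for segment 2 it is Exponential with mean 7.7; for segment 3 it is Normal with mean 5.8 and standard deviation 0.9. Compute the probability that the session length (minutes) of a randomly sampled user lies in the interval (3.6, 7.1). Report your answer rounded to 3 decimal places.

0.510

Conditional on each segment, P(3.6 < X < 7.1): 1: 0.241981; 2: 0.228855; 3: 0.918439.
By total probability, P(3.6 < X < 7.1) = 0.4·0.241981 + 0.2·0.228855 + 0.4·0.918439 = 0.509939.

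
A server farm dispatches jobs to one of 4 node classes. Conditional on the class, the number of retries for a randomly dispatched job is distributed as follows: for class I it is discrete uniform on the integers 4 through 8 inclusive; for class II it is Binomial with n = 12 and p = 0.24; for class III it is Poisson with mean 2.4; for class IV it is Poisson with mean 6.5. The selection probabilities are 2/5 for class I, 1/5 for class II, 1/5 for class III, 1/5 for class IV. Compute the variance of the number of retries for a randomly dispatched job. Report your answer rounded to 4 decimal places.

6.0591

Per component, I: μ=6, E[X²]=38; II: μ=2.88, E[X²]=10.4832; III: μ=2.4, E[X²]=8.16; IV: μ=6.5, E[X²]=48.75.
E[X] = 0.4·6 + 0.2·2.88 + 0.2·2.4 + 0.2·6.5 = 4.756.
E[X²] = 0.4·38 + 0.2·10.4832 + 0.2·8.16 + 0.2·48.75 = 28.6786.
Var(X) = E[X²] − (E[X])² = 28.6786 − 22.6195 = 6.0591.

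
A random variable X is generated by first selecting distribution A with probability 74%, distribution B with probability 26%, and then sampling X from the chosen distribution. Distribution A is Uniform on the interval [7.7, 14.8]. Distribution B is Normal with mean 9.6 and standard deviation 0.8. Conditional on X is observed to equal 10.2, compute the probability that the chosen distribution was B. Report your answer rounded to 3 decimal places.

Likelihoods f(10.2 | ·): A: 0.140845; B: 0.376422.
Posterior ∝ prior × likelihood. Numerator for B: 0.26·0.376422 = 0.0978697.
Normalizing constant: 0.74·0.140845 + 0.26·0.376422 = 0.202095.
P(B | observation) = 0.0978697 / 0.202095 = 0.484275.

0.484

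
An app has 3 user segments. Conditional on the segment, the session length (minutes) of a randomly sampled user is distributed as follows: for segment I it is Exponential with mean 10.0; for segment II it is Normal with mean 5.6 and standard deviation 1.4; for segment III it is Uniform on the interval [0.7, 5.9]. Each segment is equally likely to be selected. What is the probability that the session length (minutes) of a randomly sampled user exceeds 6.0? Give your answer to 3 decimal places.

0.312

Conditional on each segment, P(X > 6.0): I: 0.548812; II: 0.387548; III: 0.
By total probability, P(X > 6.0) = 0.333333·0.548812 + 0.333333·0.387548 + 0.333333·0 = 0.31212.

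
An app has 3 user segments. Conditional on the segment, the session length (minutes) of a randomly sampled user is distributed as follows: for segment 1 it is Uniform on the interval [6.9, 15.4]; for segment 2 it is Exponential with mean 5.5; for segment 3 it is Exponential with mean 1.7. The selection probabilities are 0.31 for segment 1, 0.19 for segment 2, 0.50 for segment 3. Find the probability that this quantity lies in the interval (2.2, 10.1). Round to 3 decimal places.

0.350

Conditional on each segment, P(2.2 < X < 10.1): 1: 0.376471; 2: 0.510924; 3: 0.271511.
By total probability, P(2.2 < X < 10.1) = 0.31·0.376471 + 0.19·0.510924 + 0.5·0.271511 = 0.349537.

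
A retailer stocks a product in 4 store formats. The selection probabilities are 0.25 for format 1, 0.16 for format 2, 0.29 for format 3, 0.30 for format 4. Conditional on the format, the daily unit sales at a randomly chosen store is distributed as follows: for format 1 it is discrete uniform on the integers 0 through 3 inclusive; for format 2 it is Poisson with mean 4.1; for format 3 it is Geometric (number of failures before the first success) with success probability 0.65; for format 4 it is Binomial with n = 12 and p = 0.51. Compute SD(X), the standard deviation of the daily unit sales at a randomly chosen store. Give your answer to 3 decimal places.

2.746

Per component, 1: μ=1.5, E[X²]=3.5; 2: μ=4.1, E[X²]=20.91; 3: μ=0.538462, E[X²]=1.11834; 4: μ=6.12, E[X²]=40.4532.
E[X] = 0.25·1.5 + 0.16·4.1 + 0.29·0.538462 + 0.3·6.12 = 3.02315.
E[X²] = 0.25·3.5 + 0.16·20.91 + 0.29·1.11834 + 0.3·40.4532 = 16.6809.
Var(X) = E[X²] − (E[X])² = 16.6809 − 9.13946 = 7.54142.
SD(X) = √7.54142 = 2.74616.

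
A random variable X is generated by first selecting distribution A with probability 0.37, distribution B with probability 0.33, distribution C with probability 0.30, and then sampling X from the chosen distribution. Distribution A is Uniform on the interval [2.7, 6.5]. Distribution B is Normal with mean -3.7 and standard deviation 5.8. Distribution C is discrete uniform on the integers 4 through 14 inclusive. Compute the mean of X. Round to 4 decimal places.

3.1810

Component means — A: 4.6; B: -3.7; C: 9.
E[X] = 0.37·4.6 + 0.33·-3.7 + 0.3·9 = 3.181.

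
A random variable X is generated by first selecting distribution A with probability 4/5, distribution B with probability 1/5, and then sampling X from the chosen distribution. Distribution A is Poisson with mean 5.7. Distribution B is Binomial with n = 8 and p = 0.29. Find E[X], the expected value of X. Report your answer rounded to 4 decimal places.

Component means — A: 5.7; B: 2.32.
E[X] = 0.8·5.7 + 0.2·2.32 = 5.024.

5.0240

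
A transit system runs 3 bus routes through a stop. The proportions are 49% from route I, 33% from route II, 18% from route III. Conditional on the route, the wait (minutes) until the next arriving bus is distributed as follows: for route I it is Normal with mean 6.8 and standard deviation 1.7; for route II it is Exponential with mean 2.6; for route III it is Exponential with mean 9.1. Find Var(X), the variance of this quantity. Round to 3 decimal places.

24.381

Per component, I: μ=6.8, E[X²]=49.13; II: μ=2.6, E[X²]=13.52; III: μ=9.1, E[X²]=165.62.
E[X] = 0.49·6.8 + 0.33·2.6 + 0.18·9.1 = 5.828.
E[X²] = 0.49·49.13 + 0.33·13.52 + 0.18·165.62 = 58.3469.
Var(X) = E[X²] − (E[X])² = 58.3469 − 33.9656 = 24.3813.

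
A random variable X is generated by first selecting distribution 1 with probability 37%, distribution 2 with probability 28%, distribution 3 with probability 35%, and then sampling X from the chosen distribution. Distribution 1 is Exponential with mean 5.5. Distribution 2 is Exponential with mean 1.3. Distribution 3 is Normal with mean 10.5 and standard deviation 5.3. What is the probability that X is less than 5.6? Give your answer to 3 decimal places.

0.575

Conditional on each component, P(X < 5.6): 1: 0.638749; 2: 0.986535; 3: 0.177606.
By total probability, P(X < 5.6) = 0.37·0.638749 + 0.28·0.986535 + 0.35·0.177606 = 0.574729.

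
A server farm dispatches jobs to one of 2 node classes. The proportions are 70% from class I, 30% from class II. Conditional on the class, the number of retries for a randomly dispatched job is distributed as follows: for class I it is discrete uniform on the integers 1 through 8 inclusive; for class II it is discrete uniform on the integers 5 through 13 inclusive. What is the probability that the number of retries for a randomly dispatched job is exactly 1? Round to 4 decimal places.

0.0875

Conditional on each class, P(X = 1): I: 0.125; II: 0.
By total probability, P(X = 1) = 0.7·0.125 + 0.3·0 = 0.0875.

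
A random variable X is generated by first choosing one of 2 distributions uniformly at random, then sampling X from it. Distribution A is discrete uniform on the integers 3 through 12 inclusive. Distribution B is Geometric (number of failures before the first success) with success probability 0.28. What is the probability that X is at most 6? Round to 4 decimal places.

Conditional on each component, P(X ≤ 6): A: 0.4; B: 0.899694.
By total probability, P(X ≤ 6) = 0.5·0.4 + 0.5·0.899694 = 0.649847.

0.6498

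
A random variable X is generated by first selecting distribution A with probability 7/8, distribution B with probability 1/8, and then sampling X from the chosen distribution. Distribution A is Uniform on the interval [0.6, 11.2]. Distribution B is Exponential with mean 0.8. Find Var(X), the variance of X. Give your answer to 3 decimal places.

11.118

Per component, A: μ=5.9, E[X²]=44.1733; B: μ=0.8, E[X²]=1.28.
E[X] = 0.875·5.9 + 0.125·0.8 = 5.2625.
E[X²] = 0.875·44.1733 + 0.125·1.28 = 38.8117.
Var(X) = E[X²] − (E[X])² = 38.8117 − 27.6939 = 11.1178.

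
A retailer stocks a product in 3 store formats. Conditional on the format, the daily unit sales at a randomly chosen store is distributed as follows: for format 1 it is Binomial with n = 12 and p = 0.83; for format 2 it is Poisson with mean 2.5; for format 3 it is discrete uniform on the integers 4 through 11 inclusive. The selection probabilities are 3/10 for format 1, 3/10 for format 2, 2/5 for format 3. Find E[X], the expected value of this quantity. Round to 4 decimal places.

6.7380

Component means — 1: 9.96; 2: 2.5; 3: 7.5.
E[X] = 0.3·9.96 + 0.3·2.5 + 0.4·7.5 = 6.738.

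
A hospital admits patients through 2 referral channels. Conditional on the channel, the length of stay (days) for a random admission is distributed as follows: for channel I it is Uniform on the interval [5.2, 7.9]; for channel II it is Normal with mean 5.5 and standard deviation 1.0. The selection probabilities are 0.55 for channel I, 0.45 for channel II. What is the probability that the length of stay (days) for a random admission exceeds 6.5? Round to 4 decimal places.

Conditional on each channel, P(X > 6.5): I: 0.518519; II: 0.158655.
By total probability, P(X > 6.5) = 0.55·0.518519 + 0.45·0.158655 = 0.35658.

0.3566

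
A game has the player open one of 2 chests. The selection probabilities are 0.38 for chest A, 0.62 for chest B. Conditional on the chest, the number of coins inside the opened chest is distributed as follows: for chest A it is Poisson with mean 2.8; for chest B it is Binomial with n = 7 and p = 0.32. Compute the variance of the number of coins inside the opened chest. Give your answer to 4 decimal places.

Per component, A: μ=2.8, E[X²]=10.64; B: μ=2.24, E[X²]=6.5408.
E[X] = 0.38·2.8 + 0.62·2.24 = 2.4528.
E[X²] = 0.38·10.64 + 0.62·6.5408 = 8.0985.
Var(X) = E[X²] − (E[X])² = 8.0985 − 6.01623 = 2.08227.

2.0823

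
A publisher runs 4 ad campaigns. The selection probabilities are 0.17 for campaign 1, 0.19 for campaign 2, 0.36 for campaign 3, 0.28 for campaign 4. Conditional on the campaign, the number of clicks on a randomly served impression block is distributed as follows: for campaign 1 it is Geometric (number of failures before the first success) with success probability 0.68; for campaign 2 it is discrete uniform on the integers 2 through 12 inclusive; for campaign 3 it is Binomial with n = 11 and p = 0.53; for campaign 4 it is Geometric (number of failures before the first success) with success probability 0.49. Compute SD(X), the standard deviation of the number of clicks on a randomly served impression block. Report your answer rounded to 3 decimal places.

3.323

Per component, 1: μ=0.470588, E[X²]=0.913495; 2: μ=7, E[X²]=59; 3: μ=5.83, E[X²]=36.729; 4: μ=1.04082, E[X²]=3.20741.
E[X] = 0.17·0.470588 + 0.19·7 + 0.36·5.83 + 0.28·1.04082 = 3.80023.
E[X²] = 0.17·0.913495 + 0.19·59 + 0.36·36.729 + 0.28·3.20741 = 25.4858.
Var(X) = E[X²] − (E[X])² = 25.4858 − 14.4417 = 11.0441.
SD(X) = √11.0441 = 3.32326.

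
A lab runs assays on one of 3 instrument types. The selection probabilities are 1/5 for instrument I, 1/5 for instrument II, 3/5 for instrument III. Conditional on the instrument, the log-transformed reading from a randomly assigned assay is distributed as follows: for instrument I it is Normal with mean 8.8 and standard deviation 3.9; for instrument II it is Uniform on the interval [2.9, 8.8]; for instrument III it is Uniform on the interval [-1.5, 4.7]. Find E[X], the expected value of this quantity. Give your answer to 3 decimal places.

Component means — I: 8.8; II: 5.85; III: 1.6.
E[X] = 0.2·8.8 + 0.2·5.85 + 0.6·1.6 = 3.89.

3.890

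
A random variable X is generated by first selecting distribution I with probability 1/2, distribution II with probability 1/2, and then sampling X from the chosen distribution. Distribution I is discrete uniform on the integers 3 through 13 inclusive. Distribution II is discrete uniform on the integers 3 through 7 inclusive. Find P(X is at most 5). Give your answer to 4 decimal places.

Conditional on each component, P(X ≤ 5): I: 0.272727; II: 0.6.
By total probability, P(X ≤ 5) = 0.5·0.272727 + 0.5·0.6 = 0.436364.

0.4364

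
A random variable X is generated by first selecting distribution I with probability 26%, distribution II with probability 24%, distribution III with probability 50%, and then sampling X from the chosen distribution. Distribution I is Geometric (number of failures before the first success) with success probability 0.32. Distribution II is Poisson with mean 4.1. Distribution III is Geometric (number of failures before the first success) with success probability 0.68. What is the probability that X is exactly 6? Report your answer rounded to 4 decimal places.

Conditional on each component, P(X = 6): I: 0.0316376; II: 0.109336; III: 0.000730144.
By total probability, P(X = 6) = 0.26·0.0316376 + 0.24·0.109336 + 0.5·0.000730144 = 0.0348315.

0.0348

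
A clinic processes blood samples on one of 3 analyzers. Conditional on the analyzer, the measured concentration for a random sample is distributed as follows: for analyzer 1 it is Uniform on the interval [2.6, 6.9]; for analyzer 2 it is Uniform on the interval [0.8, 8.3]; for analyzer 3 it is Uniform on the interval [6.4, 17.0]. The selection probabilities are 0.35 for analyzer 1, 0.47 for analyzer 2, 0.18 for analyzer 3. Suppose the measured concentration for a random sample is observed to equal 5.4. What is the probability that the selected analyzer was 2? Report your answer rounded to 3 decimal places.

0.435

Likelihoods f(5.4 | ·): 1: 0.232558; 2: 0.133333; 3: 0.
Posterior ∝ prior × likelihood. Numerator for 2: 0.47·0.133333 = 0.0626667.
Normalizing constant: 0.35·0.232558 + 0.47·0.133333 + 0.18·0 = 0.144062.
P(2 | observation) = 0.0626667 / 0.144062 = 0.434998.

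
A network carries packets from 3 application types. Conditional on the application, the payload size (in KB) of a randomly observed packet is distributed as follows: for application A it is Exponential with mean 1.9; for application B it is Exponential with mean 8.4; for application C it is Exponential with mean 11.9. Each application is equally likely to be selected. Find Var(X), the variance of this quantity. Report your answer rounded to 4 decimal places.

Per component, A: μ=1.9, E[X²]=7.22; B: μ=8.4, E[X²]=141.12; C: μ=11.9, E[X²]=283.22.
E[X] = 0.333333·1.9 + 0.333333·8.4 + 0.333333·11.9 = 7.4.
E[X²] = 0.333333·7.22 + 0.333333·141.12 + 0.333333·283.22 = 143.853.
Var(X) = E[X²] − (E[X])² = 143.853 − 54.76 = 89.0933.

89.0933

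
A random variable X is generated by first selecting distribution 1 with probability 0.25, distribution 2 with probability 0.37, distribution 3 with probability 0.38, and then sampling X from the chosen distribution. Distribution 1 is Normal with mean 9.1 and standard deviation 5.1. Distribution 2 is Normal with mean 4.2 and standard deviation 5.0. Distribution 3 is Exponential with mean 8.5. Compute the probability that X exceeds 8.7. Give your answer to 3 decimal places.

0.337

Conditional on each component, P(X > 8.7): 1: 0.531258; 2: 0.18406; 3: 0.359324.
By total probability, P(X > 8.7) = 0.25·0.531258 + 0.37·0.18406 + 0.38·0.359324 = 0.33746.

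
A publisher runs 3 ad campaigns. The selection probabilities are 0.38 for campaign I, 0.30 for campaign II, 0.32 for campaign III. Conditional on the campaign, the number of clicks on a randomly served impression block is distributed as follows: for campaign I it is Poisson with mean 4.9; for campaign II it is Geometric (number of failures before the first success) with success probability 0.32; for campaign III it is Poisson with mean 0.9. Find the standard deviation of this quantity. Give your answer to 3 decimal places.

Per component, I: μ=4.9, E[X²]=28.91; II: μ=2.125, E[X²]=11.1562; III: μ=0.9, E[X²]=1.71.
E[X] = 0.38·4.9 + 0.3·2.125 + 0.32·0.9 = 2.7875.
E[X²] = 0.38·28.91 + 0.3·11.1562 + 0.32·1.71 = 14.8799.
Var(X) = E[X²] − (E[X])² = 14.8799 − 7.77016 = 7.10972.
SD(X) = √7.10972 = 2.66641.

2.666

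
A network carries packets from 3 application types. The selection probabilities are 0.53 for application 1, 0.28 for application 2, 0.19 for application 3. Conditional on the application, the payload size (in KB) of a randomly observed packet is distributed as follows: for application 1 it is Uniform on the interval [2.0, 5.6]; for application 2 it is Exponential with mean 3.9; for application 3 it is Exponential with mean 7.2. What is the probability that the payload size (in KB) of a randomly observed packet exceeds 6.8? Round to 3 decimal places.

Conditional on each application, P(X > 6.8): 1: 0; 2: 0.174891; 3: 0.388896.
By total probability, P(X > 6.8) = 0.53·0 + 0.28·0.174891 + 0.19·0.388896 = 0.12286.

0.123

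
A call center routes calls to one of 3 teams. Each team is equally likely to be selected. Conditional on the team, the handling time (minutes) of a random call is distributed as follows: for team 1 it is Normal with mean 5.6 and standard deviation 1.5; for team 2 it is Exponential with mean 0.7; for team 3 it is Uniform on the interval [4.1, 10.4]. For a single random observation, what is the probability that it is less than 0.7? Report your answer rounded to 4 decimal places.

0.2109

Conditional on each team, P(X < 0.7): 1: 0.000544109; 2: 0.632121; 3: 0.
By total probability, P(X < 0.7) = 0.333333·0.000544109 + 0.333333·0.632121 + 0.333333·0 = 0.210888.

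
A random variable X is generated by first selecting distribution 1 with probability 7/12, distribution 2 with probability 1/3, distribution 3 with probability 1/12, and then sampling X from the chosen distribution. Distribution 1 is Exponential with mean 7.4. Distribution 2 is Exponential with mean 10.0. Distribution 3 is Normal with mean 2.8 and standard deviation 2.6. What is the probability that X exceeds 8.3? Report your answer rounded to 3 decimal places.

Conditional on each component, P(X > 8.3): 1: 0.325751; 2: 0.436049; 3: 0.0171986.
By total probability, P(X > 8.3) = 0.583333·0.325751 + 0.333333·0.436049 + 0.0833333·0.0171986 = 0.336804.

0.337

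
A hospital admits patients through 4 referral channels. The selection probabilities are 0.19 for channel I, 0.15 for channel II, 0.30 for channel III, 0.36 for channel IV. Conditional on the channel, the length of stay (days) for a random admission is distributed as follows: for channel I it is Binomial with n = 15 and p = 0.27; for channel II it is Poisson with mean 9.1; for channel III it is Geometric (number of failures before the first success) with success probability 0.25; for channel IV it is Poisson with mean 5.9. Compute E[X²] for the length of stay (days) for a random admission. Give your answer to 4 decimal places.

For each component E[X²] = Var + (mean)², giving I: 19.359; II: 91.91; III: 21; IV: 40.71.
Overall E[X²] = 0.19·19.359 + 0.15·91.91 + 0.3·21 + 0.36·40.71 = 38.4203.

38.4203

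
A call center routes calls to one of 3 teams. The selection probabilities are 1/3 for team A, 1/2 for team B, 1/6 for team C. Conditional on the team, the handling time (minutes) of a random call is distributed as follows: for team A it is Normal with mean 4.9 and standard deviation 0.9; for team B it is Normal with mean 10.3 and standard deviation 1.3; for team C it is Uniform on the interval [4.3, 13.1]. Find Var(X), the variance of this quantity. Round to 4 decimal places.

8.0661

Per component, A: μ=4.9, E[X²]=24.82; B: μ=10.3, E[X²]=107.78; C: μ=8.7, E[X²]=82.1433.
E[X] = 0.333333·4.9 + 0.5·10.3 + 0.166667·8.7 = 8.23333.
E[X²] = 0.333333·24.82 + 0.5·107.78 + 0.166667·82.1433 = 75.8539.
Var(X) = E[X²] − (E[X])² = 75.8539 − 67.7878 = 8.06611.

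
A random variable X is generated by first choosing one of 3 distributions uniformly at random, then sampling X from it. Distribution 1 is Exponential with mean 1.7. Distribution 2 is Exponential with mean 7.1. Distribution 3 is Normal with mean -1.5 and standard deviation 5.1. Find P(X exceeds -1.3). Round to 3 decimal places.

Conditional on each component, P(X > -1.3): 1: 1; 2: 1; 3: 0.484359.
By total probability, P(X > -1.3) = 0.333333·1 + 0.333333·1 + 0.333333·0.484359 = 0.82812.

0.828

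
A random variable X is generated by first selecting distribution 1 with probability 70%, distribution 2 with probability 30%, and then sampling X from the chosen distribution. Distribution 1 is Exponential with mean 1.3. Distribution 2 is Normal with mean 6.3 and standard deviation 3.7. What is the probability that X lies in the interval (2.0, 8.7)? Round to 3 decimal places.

Conditional on each component, P(2.0 < X < 8.7): 1: 0.213471; 2: 0.619132.
By total probability, P(2.0 < X < 8.7) = 0.7·0.213471 + 0.3·0.619132 = 0.335169.

0.335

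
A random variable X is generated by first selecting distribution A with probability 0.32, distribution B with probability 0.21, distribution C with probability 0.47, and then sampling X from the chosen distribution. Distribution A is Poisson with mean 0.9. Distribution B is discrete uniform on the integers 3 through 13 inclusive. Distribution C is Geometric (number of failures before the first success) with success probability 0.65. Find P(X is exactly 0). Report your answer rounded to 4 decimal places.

0.4356

Conditional on each component, P(X = 0): A: 0.40657; B: 0; C: 0.65.
By total probability, P(X = 0) = 0.32·0.40657 + 0.21·0 + 0.47·0.65 = 0.435602.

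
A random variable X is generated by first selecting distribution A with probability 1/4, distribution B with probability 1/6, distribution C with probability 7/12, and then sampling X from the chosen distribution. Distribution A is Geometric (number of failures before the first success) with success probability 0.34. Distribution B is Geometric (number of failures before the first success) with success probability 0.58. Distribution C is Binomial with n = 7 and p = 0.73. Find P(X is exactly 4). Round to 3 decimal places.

Conditional on each component, P(X = 4): A: 0.0645141; B: 0.0180478; C: 0.195637.
By total probability, P(X = 4) = 0.25·0.0645141 + 0.166667·0.0180478 + 0.583333·0.195637 = 0.133258.

0.133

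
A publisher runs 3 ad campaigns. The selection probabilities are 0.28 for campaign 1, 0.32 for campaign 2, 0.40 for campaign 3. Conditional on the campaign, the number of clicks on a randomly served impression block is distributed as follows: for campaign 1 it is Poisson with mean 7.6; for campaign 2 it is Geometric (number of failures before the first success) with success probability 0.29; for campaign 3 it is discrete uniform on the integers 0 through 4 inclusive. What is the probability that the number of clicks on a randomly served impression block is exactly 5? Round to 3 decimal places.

Conditional on each campaign, P(X = 5): 1: 0.105742; 2: 0.0523227; 3: 0.
By total probability, P(X = 5) = 0.28·0.105742 + 0.32·0.0523227 + 0.4·0 = 0.0463511.

0.046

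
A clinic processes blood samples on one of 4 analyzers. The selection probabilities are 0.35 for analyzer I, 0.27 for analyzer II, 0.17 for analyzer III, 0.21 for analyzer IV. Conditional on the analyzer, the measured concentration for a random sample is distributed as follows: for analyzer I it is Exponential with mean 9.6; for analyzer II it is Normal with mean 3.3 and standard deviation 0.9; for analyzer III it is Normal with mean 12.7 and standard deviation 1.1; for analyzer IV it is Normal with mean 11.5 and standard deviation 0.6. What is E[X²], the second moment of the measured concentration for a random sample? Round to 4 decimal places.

For each component E[X²] = Var + (mean)², giving I: 184.32; II: 11.7; III: 162.5; IV: 132.61.
Overall E[X²] = 0.35·184.32 + 0.27·11.7 + 0.17·162.5 + 0.21·132.61 = 123.144.

123.1441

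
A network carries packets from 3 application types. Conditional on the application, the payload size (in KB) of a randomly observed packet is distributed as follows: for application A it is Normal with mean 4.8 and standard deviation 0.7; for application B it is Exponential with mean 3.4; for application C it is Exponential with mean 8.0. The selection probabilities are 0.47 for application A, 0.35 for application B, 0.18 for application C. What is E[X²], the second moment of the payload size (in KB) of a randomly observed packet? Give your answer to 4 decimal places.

42.1911

For each component E[X²] = Var + (mean)², giving A: 23.53; B: 23.12; C: 128.
Overall E[X²] = 0.47·23.53 + 0.35·23.12 + 0.18·128 = 42.1911.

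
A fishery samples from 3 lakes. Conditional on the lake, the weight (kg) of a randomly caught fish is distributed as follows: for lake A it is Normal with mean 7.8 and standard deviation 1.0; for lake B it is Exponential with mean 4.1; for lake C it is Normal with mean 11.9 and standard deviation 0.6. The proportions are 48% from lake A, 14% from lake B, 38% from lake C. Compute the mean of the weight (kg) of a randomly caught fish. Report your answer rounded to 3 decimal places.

8.840

Component means — A: 7.8; B: 4.1; C: 11.9.
E[X] = 0.48·7.8 + 0.14·4.1 + 0.38·11.9 = 8.84.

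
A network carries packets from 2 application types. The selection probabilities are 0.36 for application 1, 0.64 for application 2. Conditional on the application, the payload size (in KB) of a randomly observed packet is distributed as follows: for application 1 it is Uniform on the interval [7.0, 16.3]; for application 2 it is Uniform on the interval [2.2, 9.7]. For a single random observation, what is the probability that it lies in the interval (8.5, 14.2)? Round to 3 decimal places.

0.323

Conditional on each application, P(8.5 < X < 14.2): 1: 0.612903; 2: 0.16.
By total probability, P(8.5 < X < 14.2) = 0.36·0.612903 + 0.64·0.16 = 0.323045.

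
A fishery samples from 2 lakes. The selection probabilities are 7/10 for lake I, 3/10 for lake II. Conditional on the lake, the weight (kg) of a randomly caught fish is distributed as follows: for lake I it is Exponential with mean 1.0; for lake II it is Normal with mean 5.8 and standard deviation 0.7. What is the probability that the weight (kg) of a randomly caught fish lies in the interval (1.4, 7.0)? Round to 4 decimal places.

0.4590

Conditional on each lake, P(1.4 < X < 7.0): I: 0.245685; II: 0.956762.
By total probability, P(1.4 < X < 7.0) = 0.7·0.245685 + 0.3·0.956762 = 0.459008.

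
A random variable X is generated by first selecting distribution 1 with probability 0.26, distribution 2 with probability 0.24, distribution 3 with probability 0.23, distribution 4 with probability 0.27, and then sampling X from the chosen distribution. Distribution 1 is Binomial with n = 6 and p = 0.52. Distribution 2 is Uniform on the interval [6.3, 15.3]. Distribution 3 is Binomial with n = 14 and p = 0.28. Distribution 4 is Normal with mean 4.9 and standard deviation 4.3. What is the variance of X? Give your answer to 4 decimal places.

Per component, 1: μ=3.12, E[X²]=11.232; 2: μ=10.8, E[X²]=123.39; 3: μ=3.92, E[X²]=18.1888; 4: μ=4.9, E[X²]=42.5.
E[X] = 0.26·3.12 + 0.24·10.8 + 0.23·3.92 + 0.27·4.9 = 5.6278.
E[X²] = 0.26·11.232 + 0.24·123.39 + 0.23·18.1888 + 0.27·42.5 = 48.1923.
Var(X) = E[X²] − (E[X])² = 48.1923 − 31.6721 = 16.5202.

16.5202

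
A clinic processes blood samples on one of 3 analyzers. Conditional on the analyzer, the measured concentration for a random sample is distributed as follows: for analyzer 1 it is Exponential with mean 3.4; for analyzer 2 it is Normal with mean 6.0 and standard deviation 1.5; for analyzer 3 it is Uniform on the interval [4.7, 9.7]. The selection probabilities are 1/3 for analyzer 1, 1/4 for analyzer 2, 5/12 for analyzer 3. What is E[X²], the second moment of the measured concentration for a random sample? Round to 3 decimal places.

39.737

For each component E[X²] = Var + (mean)², giving 1: 23.12; 2: 38.25; 3: 53.9233.
Overall E[X²] = 0.333333·23.12 + 0.25·38.25 + 0.416667·53.9233 = 39.7372.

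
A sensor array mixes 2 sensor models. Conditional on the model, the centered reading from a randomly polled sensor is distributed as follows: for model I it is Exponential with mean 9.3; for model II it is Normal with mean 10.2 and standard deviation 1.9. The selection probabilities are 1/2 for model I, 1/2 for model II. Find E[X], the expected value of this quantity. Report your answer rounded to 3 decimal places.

9.750

Component means — I: 9.3; II: 10.2.
E[X] = 0.5·9.3 + 0.5·10.2 = 9.75.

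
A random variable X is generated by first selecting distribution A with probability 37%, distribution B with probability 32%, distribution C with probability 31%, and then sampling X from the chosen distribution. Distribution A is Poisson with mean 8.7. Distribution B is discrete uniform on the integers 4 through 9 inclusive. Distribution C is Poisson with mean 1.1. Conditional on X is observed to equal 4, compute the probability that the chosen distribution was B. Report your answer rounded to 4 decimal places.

0.7174

Likelihoods P(X=4 | ·): A: 0.0397653; B: 0.166667; C: 0.0203065.
Posterior ∝ prior × likelihood. Numerator for B: 0.32·0.166667 = 0.0533333.
Normalizing constant: 0.37·0.0397653 + 0.32·0.166667 + 0.31·0.0203065 = 0.0743415.
P(B | observation) = 0.0533333 / 0.0743415 = 0.71741.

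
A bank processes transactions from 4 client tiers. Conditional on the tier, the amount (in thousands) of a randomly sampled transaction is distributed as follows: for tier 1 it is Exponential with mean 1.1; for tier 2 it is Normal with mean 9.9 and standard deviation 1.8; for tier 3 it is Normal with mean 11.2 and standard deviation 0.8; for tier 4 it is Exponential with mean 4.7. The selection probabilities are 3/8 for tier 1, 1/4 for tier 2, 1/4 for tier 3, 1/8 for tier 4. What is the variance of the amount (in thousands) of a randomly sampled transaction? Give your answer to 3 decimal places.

Per component, 1: μ=1.1, E[X²]=2.42; 2: μ=9.9, E[X²]=101.25; 3: μ=11.2, E[X²]=126.08; 4: μ=4.7, E[X²]=44.18.
E[X] = 0.375·1.1 + 0.25·9.9 + 0.25·11.2 + 0.125·4.7 = 6.275.
E[X²] = 0.375·2.42 + 0.25·101.25 + 0.25·126.08 + 0.125·44.18 = 63.2625.
Var(X) = E[X²] − (E[X])² = 63.2625 − 39.3756 = 23.8869.

23.887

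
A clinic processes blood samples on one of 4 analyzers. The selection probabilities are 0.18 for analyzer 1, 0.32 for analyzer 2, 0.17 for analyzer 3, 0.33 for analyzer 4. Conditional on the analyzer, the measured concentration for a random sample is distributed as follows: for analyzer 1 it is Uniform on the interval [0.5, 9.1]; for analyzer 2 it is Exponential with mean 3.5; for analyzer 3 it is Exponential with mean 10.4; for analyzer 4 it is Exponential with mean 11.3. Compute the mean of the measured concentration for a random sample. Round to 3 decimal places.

7.481

Component means — 1: 4.8; 2: 3.5; 3: 10.4; 4: 11.3.
E[X] = 0.18·4.8 + 0.32·3.5 + 0.17·10.4 + 0.33·11.3 = 7.481.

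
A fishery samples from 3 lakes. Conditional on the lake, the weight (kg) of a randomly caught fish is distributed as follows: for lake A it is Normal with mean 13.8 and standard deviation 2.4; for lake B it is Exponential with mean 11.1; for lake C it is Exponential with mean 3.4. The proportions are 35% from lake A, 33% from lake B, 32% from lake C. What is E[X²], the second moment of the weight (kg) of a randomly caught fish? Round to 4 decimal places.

157.3870

For each component E[X²] = Var + (mean)², giving A: 196.2; B: 246.42; C: 23.12.
Overall E[X²] = 0.35·196.2 + 0.33·246.42 + 0.32·23.12 = 157.387.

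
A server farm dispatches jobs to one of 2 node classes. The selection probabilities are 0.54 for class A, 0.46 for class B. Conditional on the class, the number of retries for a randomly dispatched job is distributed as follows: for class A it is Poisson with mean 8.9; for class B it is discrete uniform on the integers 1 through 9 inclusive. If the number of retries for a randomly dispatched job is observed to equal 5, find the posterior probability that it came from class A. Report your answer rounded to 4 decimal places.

0.4014

Likelihoods P(X=5 | ·): A: 0.063467; B: 0.111111.
Posterior ∝ prior × likelihood. Numerator for A: 0.54·0.063467 = 0.0342722.
Normalizing constant: 0.54·0.063467 + 0.46·0.111111 = 0.0853833.
P(A | observation) = 0.0342722 / 0.0853833 = 0.401392.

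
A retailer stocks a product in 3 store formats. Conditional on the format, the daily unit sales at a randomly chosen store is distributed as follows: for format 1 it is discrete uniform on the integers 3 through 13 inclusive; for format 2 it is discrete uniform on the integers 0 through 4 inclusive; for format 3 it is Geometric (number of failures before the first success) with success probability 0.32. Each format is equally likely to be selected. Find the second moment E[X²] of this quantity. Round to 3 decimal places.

30.385

For each component E[X²] = Var + (mean)², giving 1: 74; 2: 6; 3: 11.1562.
Overall E[X²] = 0.333333·74 + 0.333333·6 + 0.333333·11.1562 = 30.3854.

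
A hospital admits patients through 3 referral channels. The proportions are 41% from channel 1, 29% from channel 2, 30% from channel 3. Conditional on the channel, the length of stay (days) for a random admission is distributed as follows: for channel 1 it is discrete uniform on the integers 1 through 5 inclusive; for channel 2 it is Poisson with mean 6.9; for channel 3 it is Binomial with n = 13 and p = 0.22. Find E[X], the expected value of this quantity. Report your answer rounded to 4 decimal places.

4.0890

Component means — 1: 3; 2: 6.9; 3: 2.86.
E[X] = 0.41·3 + 0.29·6.9 + 0.3·2.86 = 4.089.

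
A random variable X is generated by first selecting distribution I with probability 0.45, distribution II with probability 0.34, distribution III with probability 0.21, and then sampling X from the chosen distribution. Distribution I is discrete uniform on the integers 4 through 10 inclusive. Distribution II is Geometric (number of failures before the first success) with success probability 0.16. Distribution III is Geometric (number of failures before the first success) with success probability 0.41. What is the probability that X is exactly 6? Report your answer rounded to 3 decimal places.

Conditional on each component, P(X = 6): I: 0.142857; II: 0.0562077; III: 0.017294.
By total probability, P(X = 6) = 0.45·0.142857 + 0.34·0.0562077 + 0.21·0.017294 = 0.0870281.

0.087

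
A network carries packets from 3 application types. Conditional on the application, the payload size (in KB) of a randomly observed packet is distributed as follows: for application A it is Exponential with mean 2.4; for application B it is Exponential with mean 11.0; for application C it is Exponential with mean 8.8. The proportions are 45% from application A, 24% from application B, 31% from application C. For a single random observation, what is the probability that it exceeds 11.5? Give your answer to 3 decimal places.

0.172

Conditional on each application, P(X > 11.5): A: 0.00829861; B: 0.351532; C: 0.27068.
By total probability, P(X > 11.5) = 0.45·0.00829861 + 0.24·0.351532 + 0.31·0.27068 = 0.172013.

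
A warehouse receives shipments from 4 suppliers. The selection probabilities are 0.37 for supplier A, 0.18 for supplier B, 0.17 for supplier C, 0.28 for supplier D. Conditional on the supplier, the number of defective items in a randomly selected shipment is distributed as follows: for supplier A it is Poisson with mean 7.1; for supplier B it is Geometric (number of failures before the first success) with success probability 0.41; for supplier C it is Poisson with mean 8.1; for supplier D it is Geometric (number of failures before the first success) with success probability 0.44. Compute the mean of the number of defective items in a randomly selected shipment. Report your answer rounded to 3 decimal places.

4.619

Component means — A: 7.1; B: 1.43902; C: 8.1; D: 1.27273.
E[X] = 0.37·7.1 + 0.18·1.43902 + 0.17·8.1 + 0.28·1.27273 = 4.61939.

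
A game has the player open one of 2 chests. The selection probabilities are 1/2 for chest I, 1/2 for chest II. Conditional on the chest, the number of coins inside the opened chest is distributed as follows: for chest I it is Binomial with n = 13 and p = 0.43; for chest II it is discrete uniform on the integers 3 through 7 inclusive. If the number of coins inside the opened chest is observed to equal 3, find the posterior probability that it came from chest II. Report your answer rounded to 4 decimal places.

Likelihoods P(X=3 | ·): I: 0.0823228; II: 0.2.
Posterior ∝ prior × likelihood. Numerator for II: 0.5·0.2 = 0.1.
Normalizing constant: 0.5·0.0823228 + 0.5·0.2 = 0.141161.
P(II | observation) = 0.1 / 0.141161 = 0.708409.

0.7084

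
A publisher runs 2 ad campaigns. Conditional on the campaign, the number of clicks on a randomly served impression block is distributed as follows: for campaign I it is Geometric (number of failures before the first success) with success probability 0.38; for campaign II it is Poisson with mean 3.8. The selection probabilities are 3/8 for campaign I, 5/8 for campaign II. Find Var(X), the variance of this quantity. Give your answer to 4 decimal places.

5.0872

Per component, I: μ=1.63158, E[X²]=6.95568; II: μ=3.8, E[X²]=18.24.
E[X] = 0.375·1.63158 + 0.625·3.8 = 2.98684.
E[X²] = 0.375·6.95568 + 0.625·18.24 = 14.0084.
Var(X) = E[X²] − (E[X])² = 14.0084 − 8.92123 = 5.08715.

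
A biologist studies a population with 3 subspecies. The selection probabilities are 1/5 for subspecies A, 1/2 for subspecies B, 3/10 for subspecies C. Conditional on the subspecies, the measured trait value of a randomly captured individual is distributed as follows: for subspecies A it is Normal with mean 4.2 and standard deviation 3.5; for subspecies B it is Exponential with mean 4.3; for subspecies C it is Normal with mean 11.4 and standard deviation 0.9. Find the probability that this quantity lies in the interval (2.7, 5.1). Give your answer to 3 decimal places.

0.168

Conditional on each subspecies, P(2.7 < X < 5.1): A: 0.267348; B: 0.228281; C: 1.27981e-12.
By total probability, P(2.7 < X < 5.1) = 0.2·0.267348 + 0.5·0.228281 + 0.3·1.27981e-12 = 0.16761.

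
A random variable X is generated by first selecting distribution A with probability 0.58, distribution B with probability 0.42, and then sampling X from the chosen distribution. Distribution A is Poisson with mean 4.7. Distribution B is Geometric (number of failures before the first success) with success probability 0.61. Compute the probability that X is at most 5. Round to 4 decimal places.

Conditional on each component, P(X ≤ 5): A: 0.668438; B: 0.996481.
By total probability, P(X ≤ 5) = 0.58·0.668438 + 0.42·0.996481 = 0.806216.

0.8062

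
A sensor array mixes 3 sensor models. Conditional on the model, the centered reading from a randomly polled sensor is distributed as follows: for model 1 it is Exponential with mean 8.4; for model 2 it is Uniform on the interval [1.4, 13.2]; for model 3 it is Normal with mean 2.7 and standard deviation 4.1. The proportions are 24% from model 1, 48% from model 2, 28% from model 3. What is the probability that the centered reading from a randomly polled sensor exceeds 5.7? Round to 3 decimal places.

Conditional on each model, P(X > 5.7): 1: 0.507341; 2: 0.635593; 3: 0.232174.
By total probability, P(X > 5.7) = 0.24·0.507341 + 0.48·0.635593 + 0.28·0.232174 = 0.491855.

0.492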